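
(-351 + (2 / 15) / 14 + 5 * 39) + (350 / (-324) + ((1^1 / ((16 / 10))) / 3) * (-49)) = -167.28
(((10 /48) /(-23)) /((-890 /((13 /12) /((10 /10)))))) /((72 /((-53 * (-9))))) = 689 /9432576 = 0.00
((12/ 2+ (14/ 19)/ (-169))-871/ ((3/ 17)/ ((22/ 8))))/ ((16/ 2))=-522767023/ 308256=-1695.89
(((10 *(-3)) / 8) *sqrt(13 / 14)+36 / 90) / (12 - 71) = 0.05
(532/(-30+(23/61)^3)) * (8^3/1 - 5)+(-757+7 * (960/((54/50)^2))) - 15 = -6635971398040/1651734909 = -4017.58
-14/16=-7/8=-0.88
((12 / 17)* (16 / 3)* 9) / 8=72 / 17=4.24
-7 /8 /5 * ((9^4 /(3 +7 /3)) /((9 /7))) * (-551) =59046813 /640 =92260.65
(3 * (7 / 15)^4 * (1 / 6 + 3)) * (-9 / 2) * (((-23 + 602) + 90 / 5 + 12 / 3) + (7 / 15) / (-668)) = -274718211047 / 225450000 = -1218.53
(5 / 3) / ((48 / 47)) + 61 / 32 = 1019 / 288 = 3.54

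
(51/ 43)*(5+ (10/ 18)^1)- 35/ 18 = 4.64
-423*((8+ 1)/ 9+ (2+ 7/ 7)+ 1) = -2115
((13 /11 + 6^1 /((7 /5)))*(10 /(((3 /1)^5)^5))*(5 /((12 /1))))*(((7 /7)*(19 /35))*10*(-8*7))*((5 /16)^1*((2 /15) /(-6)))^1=199975 /3523026038063994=0.00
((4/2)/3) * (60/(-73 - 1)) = -20/37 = -0.54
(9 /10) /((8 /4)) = 9 /20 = 0.45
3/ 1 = 3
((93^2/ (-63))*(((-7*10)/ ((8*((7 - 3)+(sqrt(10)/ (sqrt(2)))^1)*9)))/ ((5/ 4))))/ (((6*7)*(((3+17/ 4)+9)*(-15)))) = -7688/ 2027025+1922*sqrt(5)/ 2027025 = -0.00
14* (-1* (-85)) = 1190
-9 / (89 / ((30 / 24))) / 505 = -9 / 35956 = -0.00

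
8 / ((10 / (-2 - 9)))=-44 / 5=-8.80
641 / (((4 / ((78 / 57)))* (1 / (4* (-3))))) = -49998 / 19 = -2631.47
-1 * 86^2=-7396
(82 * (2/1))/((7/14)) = 328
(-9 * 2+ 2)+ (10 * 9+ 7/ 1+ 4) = 85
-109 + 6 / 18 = -326 / 3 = -108.67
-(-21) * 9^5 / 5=1240029 / 5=248005.80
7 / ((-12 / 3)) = -7 / 4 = -1.75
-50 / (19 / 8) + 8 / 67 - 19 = -50835 / 1273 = -39.93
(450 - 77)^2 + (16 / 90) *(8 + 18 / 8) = 6260887 / 45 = 139130.82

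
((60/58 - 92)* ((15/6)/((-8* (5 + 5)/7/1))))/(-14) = -1319/928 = -1.42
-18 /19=-0.95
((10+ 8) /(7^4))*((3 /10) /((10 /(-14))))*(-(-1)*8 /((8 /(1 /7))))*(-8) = 216 /60025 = 0.00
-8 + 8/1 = 0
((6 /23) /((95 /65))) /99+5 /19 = 0.26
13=13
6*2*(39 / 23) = 468 / 23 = 20.35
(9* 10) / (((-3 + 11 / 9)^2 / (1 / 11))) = 2.59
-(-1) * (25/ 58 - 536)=-31063/ 58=-535.57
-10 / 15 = -2 / 3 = -0.67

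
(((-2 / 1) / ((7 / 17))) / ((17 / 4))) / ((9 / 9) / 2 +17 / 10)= -40 / 77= -0.52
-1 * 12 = -12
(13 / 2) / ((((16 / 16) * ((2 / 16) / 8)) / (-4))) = -1664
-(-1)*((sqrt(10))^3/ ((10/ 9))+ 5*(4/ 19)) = 20/ 19+ 9*sqrt(10) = 29.51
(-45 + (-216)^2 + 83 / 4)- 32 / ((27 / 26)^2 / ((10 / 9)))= 46598.78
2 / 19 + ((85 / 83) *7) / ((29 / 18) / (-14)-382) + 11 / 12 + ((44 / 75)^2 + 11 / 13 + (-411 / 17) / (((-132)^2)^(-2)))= -5542297416607910304029011 / 755094318322500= -7339874346.98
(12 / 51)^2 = 16 / 289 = 0.06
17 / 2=8.50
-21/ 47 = -0.45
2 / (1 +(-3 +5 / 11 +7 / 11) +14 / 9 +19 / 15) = 990 / 947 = 1.05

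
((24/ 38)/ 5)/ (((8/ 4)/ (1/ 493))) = 0.00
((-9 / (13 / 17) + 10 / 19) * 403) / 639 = -86087 / 12141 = -7.09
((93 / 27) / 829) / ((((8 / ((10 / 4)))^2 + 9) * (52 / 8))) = 1550 / 46653633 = 0.00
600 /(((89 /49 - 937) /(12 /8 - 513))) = 328.17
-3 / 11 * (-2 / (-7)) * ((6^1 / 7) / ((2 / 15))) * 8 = -2160 / 539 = -4.01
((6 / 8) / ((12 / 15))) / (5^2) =0.04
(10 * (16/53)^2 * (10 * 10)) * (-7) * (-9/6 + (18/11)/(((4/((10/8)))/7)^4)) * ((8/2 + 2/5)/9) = -756288925/67416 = -11218.24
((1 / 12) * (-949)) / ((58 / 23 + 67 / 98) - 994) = 1069523 / 13399506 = 0.08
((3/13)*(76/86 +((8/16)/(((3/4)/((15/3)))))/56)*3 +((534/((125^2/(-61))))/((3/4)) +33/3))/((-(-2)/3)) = 6510278883/489125000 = 13.31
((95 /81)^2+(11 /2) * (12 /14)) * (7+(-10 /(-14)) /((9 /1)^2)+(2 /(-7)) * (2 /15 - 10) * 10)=5582013104 /26040609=214.36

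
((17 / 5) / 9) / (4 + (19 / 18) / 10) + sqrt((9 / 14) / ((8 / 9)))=68 / 739 + 9* sqrt(7) / 28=0.94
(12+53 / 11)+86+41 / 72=81883 / 792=103.39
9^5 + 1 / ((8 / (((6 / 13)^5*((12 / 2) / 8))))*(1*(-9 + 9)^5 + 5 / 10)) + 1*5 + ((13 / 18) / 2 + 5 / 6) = 59055.20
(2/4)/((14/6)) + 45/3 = 213/14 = 15.21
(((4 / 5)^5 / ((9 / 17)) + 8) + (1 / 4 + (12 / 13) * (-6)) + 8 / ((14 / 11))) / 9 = 98445887 / 92137500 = 1.07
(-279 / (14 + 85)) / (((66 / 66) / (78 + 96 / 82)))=-100626 / 451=-223.12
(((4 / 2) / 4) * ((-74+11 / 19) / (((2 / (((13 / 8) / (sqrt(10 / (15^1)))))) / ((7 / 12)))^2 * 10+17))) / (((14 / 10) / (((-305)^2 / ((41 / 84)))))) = -32238730046250 / 301112323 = -107065.46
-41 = -41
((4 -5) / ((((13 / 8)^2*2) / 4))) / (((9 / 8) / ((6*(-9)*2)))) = 12288 / 169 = 72.71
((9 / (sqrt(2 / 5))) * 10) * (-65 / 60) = -195 * sqrt(10) / 4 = -154.16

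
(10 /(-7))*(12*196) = -3360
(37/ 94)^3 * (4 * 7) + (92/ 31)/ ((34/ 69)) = 7.73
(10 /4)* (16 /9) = 40 /9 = 4.44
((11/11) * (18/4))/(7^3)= 9/686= 0.01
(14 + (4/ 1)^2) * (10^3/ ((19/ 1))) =1578.95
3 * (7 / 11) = 21 / 11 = 1.91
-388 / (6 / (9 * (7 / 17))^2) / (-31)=256662 / 8959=28.65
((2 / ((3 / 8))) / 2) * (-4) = -32 / 3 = -10.67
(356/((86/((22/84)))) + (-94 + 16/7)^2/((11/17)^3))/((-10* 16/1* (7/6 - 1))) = -261229184771/224353360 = -1164.36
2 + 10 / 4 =9 / 2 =4.50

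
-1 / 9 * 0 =0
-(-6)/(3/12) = 24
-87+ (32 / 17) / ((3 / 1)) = -4405 / 51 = -86.37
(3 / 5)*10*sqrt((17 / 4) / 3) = sqrt(51) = 7.14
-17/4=-4.25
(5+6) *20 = 220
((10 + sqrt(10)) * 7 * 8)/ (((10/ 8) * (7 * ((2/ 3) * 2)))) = 24 * sqrt(10)/ 5 + 48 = 63.18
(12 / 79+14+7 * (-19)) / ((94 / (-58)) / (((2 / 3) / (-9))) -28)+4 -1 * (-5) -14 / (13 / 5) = 8397421 / 364585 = 23.03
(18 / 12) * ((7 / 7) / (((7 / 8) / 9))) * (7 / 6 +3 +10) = 1530 / 7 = 218.57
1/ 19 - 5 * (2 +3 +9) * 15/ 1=-19949/ 19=-1049.95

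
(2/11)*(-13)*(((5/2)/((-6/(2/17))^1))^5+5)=-717652481455/60724444176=-11.82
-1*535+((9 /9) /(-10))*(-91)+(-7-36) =-5689 /10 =-568.90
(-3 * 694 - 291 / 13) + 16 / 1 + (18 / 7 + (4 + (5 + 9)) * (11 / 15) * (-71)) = -1375471 / 455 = -3023.01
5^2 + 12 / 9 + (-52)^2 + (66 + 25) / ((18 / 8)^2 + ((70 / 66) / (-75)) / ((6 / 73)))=958256107 / 348591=2748.94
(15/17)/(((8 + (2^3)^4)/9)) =5/2584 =0.00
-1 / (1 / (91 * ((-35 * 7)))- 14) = 22295 / 312131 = 0.07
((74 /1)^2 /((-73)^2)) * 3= 16428 /5329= 3.08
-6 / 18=-1 / 3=-0.33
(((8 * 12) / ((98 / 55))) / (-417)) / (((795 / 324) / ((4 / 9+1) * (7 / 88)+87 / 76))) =-454920 / 6858677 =-0.07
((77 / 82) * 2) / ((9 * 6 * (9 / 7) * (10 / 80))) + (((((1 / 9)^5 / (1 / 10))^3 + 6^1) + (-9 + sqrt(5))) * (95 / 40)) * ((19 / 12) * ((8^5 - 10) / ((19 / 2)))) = -7880999880360817944635 / 202596873981134616 + 311201 * sqrt(5) / 24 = -9905.47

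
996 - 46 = 950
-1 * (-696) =696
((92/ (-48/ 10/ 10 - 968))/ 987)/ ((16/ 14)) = -0.00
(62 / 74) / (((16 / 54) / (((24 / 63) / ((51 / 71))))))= 6603 / 4403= 1.50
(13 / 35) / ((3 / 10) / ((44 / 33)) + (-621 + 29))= -104 / 165697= -0.00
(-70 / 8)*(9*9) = -2835 / 4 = -708.75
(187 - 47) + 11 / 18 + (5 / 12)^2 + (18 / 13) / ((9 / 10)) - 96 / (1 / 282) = -50412355 / 1872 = -26929.68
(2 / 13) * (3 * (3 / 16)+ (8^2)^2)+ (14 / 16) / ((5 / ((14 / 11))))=3606249 / 5720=630.46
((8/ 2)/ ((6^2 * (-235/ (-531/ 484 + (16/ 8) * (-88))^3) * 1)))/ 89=125950670580175/ 4268413245888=29.51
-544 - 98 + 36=-606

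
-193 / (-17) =193 / 17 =11.35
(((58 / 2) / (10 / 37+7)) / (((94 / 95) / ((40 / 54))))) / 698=509675 / 119134989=0.00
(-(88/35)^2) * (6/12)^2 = -1936/1225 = -1.58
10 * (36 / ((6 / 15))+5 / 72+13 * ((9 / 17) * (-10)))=130025 / 612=212.46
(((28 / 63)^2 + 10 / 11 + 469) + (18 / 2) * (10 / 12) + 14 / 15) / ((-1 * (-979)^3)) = 4263791 / 8360375414490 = 0.00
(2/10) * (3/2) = 3/10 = 0.30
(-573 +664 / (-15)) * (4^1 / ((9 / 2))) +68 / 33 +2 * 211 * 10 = 5454968 / 1485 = 3673.38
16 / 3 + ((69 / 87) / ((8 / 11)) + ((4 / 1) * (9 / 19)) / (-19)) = 1588975 / 251256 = 6.32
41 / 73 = 0.56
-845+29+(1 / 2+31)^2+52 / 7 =5143 / 28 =183.68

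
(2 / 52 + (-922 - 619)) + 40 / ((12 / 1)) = -119935 / 78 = -1537.63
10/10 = 1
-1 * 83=-83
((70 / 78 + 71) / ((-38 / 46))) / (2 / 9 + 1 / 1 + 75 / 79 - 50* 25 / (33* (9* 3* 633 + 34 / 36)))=-2586311663991 / 64465518247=-40.12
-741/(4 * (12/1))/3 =-5.15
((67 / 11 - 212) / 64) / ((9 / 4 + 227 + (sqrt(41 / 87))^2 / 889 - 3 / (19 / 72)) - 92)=-3328456005 / 130230073072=-0.03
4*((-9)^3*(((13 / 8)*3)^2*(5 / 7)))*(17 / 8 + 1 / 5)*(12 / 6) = -230176.87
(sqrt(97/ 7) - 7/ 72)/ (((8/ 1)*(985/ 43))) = -301/ 567360 + 43*sqrt(679)/ 55160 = 0.02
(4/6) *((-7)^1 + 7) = 0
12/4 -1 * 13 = -10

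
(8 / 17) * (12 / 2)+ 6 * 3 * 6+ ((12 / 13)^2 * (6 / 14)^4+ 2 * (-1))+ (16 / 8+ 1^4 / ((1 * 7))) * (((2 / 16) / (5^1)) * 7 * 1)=6027661723 / 55184584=109.23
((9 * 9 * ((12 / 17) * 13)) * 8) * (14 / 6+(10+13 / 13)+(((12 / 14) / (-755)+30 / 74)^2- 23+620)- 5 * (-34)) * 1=177466025526206976 / 38237847025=4641109.25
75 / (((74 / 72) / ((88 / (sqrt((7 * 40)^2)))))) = 5940 / 259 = 22.93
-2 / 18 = -1 / 9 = -0.11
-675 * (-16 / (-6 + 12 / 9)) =-2314.29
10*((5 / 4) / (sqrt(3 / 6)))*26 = 325*sqrt(2) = 459.62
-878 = -878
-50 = -50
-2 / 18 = -1 / 9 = -0.11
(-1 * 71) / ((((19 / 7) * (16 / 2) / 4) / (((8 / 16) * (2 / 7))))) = -71 / 38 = -1.87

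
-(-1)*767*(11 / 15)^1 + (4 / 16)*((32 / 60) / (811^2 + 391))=2776245473 / 4935840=562.47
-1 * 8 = -8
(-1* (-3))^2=9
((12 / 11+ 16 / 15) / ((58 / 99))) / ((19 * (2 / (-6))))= -0.58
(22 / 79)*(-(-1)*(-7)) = -154 / 79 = -1.95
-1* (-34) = 34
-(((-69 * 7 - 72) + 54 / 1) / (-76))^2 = -251001 / 5776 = -43.46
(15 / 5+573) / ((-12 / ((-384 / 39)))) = 6144 / 13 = 472.62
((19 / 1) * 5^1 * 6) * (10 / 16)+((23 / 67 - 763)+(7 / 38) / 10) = -5173323 / 12730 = -406.39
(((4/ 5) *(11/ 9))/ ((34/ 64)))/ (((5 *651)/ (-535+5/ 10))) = -752576/ 2490075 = -0.30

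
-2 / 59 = -0.03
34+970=1004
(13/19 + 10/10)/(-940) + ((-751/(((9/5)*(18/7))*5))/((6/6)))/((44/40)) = -117369653/3978315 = -29.50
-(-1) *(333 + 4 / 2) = 335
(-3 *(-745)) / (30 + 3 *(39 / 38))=28310 / 419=67.57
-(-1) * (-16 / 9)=-16 / 9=-1.78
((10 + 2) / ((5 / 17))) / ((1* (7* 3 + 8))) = 1.41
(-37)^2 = 1369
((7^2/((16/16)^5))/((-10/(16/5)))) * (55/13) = -4312/65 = -66.34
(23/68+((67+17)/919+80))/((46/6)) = 15078627/1437316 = 10.49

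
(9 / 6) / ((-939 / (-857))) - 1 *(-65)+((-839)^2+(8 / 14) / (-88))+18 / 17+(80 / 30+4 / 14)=865311701000 / 1229151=703991.37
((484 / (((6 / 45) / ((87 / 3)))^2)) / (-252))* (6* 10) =-5451482.14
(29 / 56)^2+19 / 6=32315 / 9408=3.43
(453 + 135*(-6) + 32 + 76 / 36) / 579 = -2906 / 5211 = -0.56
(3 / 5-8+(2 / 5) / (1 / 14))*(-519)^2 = -2424249 / 5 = -484849.80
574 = 574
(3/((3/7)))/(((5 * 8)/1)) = 7/40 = 0.18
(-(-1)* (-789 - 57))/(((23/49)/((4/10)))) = -720.94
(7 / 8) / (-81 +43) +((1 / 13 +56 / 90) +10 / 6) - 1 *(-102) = 18556321 / 177840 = 104.34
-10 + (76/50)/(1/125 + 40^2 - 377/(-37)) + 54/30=-8.20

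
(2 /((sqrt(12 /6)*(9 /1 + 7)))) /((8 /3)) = 3*sqrt(2) /128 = 0.03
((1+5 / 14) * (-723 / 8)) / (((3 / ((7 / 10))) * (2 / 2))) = -4579 / 160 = -28.62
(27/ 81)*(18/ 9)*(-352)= -704/ 3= -234.67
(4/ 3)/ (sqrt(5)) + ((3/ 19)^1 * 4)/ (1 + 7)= 3/ 38 + 4 * sqrt(5)/ 15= 0.68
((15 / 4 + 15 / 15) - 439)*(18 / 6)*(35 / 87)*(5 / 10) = -60795 / 232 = -262.05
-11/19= -0.58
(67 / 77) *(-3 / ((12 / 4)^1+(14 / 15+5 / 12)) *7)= -1340 / 319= -4.20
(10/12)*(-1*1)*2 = -1.67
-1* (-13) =13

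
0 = 0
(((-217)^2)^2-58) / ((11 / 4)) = 8869495452 / 11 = 806317768.36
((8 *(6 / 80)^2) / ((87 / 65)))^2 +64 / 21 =86150341 / 28257600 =3.05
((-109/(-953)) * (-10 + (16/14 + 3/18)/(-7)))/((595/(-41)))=2676931/33341658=0.08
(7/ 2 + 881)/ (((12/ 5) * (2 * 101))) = 8845/ 4848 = 1.82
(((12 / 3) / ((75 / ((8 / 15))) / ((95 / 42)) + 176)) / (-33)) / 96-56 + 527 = 1688063039 / 3583998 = 471.00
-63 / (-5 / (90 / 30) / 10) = 378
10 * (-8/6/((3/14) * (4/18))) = -280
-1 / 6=-0.17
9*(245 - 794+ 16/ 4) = -4905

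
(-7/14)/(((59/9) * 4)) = -0.02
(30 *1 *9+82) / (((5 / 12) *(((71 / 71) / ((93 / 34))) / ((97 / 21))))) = 6350784 / 595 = 10673.59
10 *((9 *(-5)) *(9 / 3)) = -1350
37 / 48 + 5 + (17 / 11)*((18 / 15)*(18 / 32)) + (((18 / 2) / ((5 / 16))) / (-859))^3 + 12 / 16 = 316427087071723 / 41833425414000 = 7.56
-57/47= -1.21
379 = 379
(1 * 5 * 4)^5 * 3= 9600000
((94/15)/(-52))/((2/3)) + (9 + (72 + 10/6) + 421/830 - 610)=-6823685/12948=-527.01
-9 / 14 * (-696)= 3132 / 7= 447.43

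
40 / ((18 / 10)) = 200 / 9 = 22.22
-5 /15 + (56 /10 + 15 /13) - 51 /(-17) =1837 /195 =9.42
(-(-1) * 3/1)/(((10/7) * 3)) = 7/10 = 0.70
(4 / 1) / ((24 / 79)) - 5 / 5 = 73 / 6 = 12.17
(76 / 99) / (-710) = -38 / 35145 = -0.00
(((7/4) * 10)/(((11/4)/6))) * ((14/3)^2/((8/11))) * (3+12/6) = 17150/3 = 5716.67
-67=-67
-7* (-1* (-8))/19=-56/19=-2.95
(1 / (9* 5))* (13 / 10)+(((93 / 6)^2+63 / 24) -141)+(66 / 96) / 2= 736183 / 7200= 102.25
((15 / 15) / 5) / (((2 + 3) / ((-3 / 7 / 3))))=-1 / 175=-0.01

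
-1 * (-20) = 20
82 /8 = 41 /4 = 10.25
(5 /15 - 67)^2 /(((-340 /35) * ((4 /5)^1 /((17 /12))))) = -21875 /27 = -810.19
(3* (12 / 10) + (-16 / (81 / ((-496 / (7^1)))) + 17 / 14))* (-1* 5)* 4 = -213314 / 567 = -376.22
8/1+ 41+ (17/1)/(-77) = 3756/77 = 48.78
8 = 8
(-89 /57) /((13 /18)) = -2.16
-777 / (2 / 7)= -5439 / 2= -2719.50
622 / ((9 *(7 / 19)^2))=509.17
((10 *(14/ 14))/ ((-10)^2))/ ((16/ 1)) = 1/ 160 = 0.01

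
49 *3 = 147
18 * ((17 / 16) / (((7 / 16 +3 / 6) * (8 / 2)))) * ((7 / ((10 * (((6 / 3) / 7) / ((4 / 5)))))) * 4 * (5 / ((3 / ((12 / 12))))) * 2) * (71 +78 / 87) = 1389444 / 145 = 9582.37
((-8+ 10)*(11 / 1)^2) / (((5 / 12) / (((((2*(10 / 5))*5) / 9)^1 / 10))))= 1936 / 15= 129.07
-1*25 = -25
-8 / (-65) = 8 / 65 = 0.12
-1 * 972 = -972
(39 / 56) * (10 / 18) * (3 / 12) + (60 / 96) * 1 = 485 / 672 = 0.72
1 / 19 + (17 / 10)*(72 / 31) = 11783 / 2945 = 4.00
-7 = -7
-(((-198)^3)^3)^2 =-218762775481571767593488515120635104722944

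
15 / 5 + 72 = 75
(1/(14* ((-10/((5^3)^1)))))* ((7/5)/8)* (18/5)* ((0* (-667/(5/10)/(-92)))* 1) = 0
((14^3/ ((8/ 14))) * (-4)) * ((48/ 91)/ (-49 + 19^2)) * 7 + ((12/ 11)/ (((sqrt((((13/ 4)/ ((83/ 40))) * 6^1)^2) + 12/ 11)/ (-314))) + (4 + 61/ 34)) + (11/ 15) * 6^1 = -2863279987/ 11463270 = -249.78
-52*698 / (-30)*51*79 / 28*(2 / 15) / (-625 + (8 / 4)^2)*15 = -12186382 / 21735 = -560.68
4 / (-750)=-2 / 375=-0.01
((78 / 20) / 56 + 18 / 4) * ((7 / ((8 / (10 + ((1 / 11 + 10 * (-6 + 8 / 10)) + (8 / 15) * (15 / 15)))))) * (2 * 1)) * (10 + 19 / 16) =-1042394149 / 281600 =-3701.68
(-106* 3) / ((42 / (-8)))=424 / 7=60.57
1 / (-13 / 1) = -1 / 13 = -0.08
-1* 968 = -968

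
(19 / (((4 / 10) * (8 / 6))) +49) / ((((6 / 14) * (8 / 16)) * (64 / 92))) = 108997 / 192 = 567.69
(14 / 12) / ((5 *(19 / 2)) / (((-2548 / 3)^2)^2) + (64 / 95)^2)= 2662826959355180800 / 1035878676157893741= 2.57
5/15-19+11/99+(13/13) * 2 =-149/9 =-16.56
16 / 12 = 4 / 3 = 1.33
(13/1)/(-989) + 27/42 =8719/13846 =0.63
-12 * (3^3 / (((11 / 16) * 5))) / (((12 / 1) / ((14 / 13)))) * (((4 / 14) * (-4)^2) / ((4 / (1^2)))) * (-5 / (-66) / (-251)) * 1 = 1152 / 394823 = 0.00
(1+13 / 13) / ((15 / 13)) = 26 / 15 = 1.73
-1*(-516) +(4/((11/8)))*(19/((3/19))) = 866.06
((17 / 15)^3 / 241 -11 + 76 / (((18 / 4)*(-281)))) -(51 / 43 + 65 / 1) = -759116573846 / 9828010125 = -77.24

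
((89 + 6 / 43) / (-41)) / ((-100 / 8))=7666 / 44075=0.17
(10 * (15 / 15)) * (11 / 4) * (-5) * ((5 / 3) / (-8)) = 1375 / 48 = 28.65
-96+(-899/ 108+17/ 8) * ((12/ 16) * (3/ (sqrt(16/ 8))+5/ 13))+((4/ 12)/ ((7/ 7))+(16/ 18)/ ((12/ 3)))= -107.10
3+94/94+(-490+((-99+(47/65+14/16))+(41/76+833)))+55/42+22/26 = 52345799/207480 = 252.29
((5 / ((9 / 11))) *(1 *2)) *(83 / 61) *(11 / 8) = 50215 / 2196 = 22.87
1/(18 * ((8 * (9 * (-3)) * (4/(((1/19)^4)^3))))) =-1/34421473621316935872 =-0.00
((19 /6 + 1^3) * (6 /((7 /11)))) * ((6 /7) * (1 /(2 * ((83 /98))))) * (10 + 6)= 26400 /83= 318.07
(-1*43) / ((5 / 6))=-258 / 5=-51.60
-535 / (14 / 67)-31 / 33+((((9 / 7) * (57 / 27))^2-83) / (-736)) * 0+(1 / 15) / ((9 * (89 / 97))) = -4739177657 / 1850310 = -2561.29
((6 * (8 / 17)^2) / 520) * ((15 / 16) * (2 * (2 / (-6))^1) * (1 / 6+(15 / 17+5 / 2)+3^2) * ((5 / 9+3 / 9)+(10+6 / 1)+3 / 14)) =-1379200 / 4023747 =-0.34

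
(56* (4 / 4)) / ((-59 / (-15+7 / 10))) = 13.57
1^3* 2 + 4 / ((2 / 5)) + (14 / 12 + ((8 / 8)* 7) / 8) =337 / 24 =14.04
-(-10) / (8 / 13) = 16.25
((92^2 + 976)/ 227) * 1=9440/ 227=41.59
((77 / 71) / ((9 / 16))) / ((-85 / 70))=-17248 / 10863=-1.59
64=64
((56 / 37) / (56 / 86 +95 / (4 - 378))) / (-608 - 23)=-900592 / 149117289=-0.01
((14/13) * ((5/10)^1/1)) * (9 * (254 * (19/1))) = 304038/13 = 23387.54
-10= -10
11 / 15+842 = 12641 / 15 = 842.73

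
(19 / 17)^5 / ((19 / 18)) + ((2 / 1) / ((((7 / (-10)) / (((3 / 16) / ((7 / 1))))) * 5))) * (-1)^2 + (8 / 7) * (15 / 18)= 2.59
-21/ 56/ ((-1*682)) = 3/ 5456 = 0.00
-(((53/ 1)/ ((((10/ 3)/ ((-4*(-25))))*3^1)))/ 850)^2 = -2809/ 7225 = -0.39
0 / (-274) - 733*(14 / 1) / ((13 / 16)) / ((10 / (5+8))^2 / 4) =-2134496 / 25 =-85379.84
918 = 918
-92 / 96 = -0.96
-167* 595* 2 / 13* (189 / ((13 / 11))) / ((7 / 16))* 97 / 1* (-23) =2106878225760 / 169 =12466735063.67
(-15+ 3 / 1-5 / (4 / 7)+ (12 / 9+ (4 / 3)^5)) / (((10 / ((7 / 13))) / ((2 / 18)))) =-103439 / 1137240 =-0.09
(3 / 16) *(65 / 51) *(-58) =-1885 / 136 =-13.86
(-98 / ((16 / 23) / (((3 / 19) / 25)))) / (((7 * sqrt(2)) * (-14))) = 69 * sqrt(2) / 15200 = 0.01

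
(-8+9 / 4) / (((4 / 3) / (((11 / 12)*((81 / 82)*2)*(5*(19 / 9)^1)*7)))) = -1514205 / 2624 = -577.06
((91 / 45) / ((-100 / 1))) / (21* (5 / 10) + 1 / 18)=-91 / 47500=-0.00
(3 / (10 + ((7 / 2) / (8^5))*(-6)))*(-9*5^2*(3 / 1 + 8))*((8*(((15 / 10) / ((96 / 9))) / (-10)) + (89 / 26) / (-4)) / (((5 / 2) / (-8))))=-9800220672 / 4259567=-2300.76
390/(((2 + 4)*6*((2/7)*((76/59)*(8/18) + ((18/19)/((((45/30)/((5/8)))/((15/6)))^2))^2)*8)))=930340320/319799731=2.91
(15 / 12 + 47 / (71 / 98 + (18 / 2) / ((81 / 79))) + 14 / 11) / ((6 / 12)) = 2754267 / 184382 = 14.94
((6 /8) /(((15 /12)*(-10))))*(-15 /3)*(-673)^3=-914463651 /10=-91446365.10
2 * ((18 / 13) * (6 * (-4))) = -864 / 13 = -66.46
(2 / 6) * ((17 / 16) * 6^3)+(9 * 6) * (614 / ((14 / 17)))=564723 / 14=40337.36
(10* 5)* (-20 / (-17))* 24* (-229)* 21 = -115416000 / 17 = -6789176.47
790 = 790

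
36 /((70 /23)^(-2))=176400 /529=333.46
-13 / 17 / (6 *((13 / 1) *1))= -0.01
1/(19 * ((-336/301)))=-43/912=-0.05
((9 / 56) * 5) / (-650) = -9 / 7280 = -0.00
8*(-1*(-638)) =5104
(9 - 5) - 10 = -6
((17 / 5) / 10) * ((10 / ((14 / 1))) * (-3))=-51 / 70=-0.73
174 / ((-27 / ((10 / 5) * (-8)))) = 928 / 9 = 103.11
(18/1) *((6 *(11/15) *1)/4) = 99/5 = 19.80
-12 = -12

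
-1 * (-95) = 95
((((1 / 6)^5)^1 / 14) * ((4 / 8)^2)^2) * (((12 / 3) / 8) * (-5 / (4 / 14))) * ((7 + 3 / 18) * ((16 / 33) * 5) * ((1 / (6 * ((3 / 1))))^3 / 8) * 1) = -1075 / 574670536704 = -0.00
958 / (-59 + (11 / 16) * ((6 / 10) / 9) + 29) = -31.98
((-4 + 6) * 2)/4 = 1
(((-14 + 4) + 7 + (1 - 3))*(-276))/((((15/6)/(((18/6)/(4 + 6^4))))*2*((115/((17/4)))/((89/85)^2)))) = 71289/2762500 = 0.03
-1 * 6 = -6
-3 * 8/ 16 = -3/ 2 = -1.50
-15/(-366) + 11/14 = 0.83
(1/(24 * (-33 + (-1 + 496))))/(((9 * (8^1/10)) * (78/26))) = 0.00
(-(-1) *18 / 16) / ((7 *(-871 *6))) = -3 / 97552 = -0.00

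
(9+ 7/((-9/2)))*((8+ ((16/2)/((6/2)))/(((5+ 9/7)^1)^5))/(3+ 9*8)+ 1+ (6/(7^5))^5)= 8.24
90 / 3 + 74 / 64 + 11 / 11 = 1029 / 32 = 32.16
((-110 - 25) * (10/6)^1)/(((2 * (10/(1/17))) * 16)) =-45/1088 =-0.04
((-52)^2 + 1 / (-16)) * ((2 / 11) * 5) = 19665 / 8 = 2458.12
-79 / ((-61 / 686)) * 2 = 108388 / 61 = 1776.85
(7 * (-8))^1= -56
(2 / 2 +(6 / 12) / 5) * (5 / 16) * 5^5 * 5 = 171875 / 32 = 5371.09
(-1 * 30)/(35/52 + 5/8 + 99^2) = -1040/339813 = -0.00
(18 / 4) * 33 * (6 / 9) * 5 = 495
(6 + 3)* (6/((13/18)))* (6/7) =5832/91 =64.09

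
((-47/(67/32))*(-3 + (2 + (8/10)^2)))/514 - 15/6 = -2138839/860950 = -2.48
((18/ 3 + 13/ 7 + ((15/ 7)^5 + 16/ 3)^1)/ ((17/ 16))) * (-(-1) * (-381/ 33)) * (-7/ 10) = 2990293232/ 6734805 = 444.01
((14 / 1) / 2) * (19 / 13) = 10.23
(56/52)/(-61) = -14/793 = -0.02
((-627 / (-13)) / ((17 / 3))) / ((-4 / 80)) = -37620 / 221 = -170.23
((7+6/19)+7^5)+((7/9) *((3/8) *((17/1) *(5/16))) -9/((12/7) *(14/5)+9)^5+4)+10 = 7112907380309639/422636026752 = 16829.87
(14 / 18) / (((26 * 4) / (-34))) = -119 / 468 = -0.25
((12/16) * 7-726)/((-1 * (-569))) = -2883/2276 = -1.27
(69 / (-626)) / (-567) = 23 / 118314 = 0.00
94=94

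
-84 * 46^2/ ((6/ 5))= -148120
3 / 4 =0.75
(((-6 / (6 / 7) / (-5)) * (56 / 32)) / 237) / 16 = 0.00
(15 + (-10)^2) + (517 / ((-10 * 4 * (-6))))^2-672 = -31815911 / 57600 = -552.36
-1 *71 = -71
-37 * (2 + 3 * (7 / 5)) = -229.40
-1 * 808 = -808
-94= -94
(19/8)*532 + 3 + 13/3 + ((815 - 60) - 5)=12125/6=2020.83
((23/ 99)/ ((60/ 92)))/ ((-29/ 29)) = -529/ 1485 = -0.36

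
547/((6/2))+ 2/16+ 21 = 4883/24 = 203.46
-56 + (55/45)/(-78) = -39323/702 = -56.02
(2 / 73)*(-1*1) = -2 / 73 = -0.03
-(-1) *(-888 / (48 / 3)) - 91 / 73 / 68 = -275593 / 4964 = -55.52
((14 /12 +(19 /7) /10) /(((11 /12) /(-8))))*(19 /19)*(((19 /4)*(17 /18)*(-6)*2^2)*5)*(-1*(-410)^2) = -262359721600 /231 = -1135756370.56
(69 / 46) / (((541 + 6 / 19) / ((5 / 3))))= 19 / 4114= 0.00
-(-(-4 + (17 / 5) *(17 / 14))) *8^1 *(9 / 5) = 324 / 175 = 1.85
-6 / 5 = -1.20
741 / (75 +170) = 741 / 245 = 3.02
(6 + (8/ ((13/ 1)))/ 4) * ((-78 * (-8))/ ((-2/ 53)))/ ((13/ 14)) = -1424640/ 13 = -109587.69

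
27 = 27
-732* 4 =-2928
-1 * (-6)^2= -36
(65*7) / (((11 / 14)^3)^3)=9400776286720 / 2357947691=3986.85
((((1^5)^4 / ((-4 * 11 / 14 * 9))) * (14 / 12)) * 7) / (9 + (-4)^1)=-0.06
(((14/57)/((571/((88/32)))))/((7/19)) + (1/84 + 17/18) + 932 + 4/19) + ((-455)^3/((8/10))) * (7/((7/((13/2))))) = -4184824751898643/5467896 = -765344613.70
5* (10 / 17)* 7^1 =350 / 17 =20.59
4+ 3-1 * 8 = -1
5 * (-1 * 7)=-35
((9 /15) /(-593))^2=9 /8791225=0.00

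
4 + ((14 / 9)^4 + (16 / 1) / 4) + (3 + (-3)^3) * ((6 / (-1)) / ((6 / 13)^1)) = 2137936 / 6561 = 325.86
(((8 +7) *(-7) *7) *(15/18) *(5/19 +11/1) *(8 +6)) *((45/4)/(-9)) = 4587625/38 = 120726.97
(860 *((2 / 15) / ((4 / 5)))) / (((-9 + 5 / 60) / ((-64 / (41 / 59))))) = 6494720 / 4387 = 1480.45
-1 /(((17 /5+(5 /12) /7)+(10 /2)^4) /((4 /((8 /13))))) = -2730 /263953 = -0.01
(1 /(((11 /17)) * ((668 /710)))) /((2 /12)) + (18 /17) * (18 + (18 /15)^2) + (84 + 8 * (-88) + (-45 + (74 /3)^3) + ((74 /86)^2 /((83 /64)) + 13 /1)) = 46543211785130609 /3235019136525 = 14387.31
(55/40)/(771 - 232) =1/392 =0.00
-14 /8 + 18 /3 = 17 /4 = 4.25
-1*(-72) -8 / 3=208 / 3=69.33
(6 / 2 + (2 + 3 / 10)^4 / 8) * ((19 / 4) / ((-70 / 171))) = -241280487 / 3200000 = -75.40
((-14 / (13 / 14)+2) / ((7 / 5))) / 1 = -850 / 91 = -9.34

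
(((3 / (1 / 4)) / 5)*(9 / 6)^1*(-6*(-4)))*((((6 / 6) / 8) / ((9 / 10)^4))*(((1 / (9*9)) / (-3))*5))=-20000 / 59049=-0.34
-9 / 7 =-1.29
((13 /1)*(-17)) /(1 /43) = -9503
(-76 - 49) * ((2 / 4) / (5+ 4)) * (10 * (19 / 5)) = -2375 / 9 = -263.89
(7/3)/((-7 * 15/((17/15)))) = -17/675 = -0.03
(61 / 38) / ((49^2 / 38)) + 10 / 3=3.36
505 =505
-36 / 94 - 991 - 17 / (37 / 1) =-991.84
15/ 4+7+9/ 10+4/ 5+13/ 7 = 2003/ 140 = 14.31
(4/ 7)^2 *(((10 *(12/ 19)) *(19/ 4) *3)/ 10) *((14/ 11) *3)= 864/ 77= 11.22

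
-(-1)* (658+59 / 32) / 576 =21115 / 18432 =1.15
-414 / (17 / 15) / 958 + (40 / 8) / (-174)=-580985 / 1416882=-0.41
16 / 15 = 1.07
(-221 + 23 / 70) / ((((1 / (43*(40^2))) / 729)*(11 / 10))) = -774747374400 / 77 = -10061654212.99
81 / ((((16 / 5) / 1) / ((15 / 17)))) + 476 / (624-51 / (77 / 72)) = 34944193 / 1508784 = 23.16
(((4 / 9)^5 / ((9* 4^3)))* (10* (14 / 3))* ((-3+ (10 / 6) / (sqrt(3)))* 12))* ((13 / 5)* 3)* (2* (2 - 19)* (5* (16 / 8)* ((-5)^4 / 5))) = 990080000 / 59049 - 4950400000* sqrt(3) / 1594323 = 11389.04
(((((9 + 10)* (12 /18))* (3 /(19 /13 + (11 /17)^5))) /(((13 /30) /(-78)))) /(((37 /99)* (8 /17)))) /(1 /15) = -398409282960975 /1075625002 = -370397.94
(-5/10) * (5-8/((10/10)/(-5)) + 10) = -27.50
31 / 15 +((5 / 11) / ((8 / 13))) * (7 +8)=17353 / 1320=13.15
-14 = -14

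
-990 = -990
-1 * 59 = -59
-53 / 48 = -1.10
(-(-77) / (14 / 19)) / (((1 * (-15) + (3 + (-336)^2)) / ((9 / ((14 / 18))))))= 0.01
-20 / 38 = -10 / 19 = -0.53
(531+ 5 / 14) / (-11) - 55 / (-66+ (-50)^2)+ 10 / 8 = -17646451 / 374836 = -47.08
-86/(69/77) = -6622/69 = -95.97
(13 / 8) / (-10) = -13 / 80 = -0.16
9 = 9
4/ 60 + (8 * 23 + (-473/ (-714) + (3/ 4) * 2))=332419/ 1785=186.23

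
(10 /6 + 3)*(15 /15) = 14 /3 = 4.67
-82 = -82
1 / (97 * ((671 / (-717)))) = -717 / 65087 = -0.01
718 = 718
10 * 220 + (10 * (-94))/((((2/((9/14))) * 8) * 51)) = 2093695/952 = 2199.26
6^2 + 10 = 46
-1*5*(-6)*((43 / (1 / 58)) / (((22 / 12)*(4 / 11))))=112230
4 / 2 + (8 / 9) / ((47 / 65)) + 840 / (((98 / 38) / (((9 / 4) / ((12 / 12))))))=2179552 / 2961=736.09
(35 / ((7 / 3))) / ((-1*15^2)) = -0.07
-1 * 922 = -922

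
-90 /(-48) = 15 /8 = 1.88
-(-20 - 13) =33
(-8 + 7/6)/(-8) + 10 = 521/48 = 10.85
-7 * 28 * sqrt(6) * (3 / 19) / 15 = -196 * sqrt(6) / 95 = -5.05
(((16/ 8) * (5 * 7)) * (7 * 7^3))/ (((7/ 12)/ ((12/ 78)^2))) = 1152480/ 169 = 6819.41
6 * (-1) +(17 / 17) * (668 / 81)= 182 / 81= 2.25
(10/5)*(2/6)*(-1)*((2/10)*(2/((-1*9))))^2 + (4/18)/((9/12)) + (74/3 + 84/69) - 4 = 3098966/139725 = 22.18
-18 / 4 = -9 / 2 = -4.50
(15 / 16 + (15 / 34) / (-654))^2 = 771450625 / 879003904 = 0.88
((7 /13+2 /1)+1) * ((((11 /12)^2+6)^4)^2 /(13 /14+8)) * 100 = 28532886949670856650078125 /150218460352217088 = 189942613.46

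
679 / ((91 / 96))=9312 / 13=716.31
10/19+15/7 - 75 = -9620/133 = -72.33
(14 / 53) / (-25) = -0.01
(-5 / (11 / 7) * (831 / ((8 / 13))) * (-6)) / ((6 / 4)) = 378105 / 22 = 17186.59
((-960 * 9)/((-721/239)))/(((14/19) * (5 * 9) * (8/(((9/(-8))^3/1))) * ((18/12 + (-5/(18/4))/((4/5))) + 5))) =-89380503/29716736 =-3.01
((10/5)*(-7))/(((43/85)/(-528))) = 628320/43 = 14612.09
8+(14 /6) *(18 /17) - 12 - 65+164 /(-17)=-1295 /17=-76.18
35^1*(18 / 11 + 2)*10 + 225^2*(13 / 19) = 7505375 / 209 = 35910.89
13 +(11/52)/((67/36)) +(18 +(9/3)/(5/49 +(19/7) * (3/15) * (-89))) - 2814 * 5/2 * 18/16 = -162211238815/20576504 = -7883.32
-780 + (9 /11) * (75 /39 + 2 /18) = -111302 /143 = -778.34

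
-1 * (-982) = 982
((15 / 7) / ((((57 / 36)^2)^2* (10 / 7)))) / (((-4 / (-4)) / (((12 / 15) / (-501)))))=-41472 / 108818035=-0.00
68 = 68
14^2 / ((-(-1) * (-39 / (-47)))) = 9212 / 39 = 236.21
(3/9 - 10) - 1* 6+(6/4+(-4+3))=-91/6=-15.17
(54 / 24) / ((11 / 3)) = 27 / 44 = 0.61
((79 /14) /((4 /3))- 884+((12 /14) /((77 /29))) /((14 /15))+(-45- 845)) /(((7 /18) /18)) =-4326066873 /52822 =-81898.96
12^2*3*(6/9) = 288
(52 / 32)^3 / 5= 2197 / 2560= 0.86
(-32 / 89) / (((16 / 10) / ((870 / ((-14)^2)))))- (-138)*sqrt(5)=-4350 / 4361 + 138*sqrt(5)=307.58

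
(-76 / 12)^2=361 / 9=40.11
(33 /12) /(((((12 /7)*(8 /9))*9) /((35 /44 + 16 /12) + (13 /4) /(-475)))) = 465661 /1094400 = 0.43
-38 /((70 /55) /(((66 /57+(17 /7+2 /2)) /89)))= -6710 /4361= -1.54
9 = 9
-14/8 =-7/4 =-1.75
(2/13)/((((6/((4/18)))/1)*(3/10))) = 20/1053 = 0.02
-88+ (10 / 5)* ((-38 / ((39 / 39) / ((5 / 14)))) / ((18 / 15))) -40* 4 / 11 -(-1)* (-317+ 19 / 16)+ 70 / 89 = -144798019 / 328944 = -440.19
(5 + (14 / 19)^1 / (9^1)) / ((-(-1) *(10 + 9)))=869 / 3249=0.27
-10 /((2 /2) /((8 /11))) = -80 /11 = -7.27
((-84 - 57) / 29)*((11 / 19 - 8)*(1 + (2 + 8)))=396.90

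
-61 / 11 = -5.55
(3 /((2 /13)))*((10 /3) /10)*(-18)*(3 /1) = -351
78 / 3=26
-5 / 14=-0.36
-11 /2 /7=-11 /14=-0.79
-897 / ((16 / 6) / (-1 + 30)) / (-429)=2001 / 88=22.74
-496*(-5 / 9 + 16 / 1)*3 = -68944 / 3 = -22981.33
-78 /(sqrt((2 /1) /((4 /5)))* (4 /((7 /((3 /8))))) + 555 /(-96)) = 419328* sqrt(10) /1671265 + 4525248 /334253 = 14.33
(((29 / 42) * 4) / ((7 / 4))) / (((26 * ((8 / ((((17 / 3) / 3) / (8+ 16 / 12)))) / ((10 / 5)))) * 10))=493 / 1605240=0.00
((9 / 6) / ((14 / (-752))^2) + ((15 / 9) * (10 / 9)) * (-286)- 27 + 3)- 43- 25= 4903312 / 1323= 3706.21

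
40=40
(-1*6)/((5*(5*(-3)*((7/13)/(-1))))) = -26/175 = -0.15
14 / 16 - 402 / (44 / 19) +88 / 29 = -433027 / 2552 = -169.68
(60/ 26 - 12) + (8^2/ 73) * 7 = -3374/ 949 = -3.56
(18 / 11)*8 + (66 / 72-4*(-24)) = 14521 / 132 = 110.01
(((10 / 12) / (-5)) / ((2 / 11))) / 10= -11 / 120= -0.09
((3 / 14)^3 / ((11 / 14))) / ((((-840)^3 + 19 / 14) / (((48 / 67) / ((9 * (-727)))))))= 72 / 31121880557346733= 0.00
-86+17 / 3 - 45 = -376 / 3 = -125.33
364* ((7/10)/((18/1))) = 14.16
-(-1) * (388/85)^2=150544/7225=20.84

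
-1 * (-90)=90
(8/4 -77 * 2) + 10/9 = -150.89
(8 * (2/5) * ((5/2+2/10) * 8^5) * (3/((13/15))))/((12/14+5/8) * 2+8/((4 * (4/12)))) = 1783627776/16315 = 109324.41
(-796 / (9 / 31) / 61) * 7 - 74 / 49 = -8504494 / 26901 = -316.14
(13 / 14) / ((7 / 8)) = 52 / 49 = 1.06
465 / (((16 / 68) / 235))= 1857675 / 4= 464418.75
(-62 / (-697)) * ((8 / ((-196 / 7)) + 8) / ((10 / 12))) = 20088 / 24395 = 0.82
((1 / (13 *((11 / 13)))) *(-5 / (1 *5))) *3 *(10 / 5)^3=-24 / 11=-2.18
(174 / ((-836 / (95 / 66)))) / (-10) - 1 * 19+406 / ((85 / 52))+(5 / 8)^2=151261613 / 658240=229.80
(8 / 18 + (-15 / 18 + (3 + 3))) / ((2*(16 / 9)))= 101 / 64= 1.58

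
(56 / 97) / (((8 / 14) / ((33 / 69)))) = 1078 / 2231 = 0.48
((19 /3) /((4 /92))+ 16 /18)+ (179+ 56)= 3434 /9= 381.56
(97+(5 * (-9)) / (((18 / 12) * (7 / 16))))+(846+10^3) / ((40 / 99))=643619 / 140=4597.28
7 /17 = 0.41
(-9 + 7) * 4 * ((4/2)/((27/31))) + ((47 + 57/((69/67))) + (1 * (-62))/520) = 13539749/161460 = 83.86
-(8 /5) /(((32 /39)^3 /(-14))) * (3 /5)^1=1245699 /51200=24.33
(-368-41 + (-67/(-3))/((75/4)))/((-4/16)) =367028/225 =1631.24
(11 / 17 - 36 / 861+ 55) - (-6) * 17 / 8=1334021 / 19516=68.36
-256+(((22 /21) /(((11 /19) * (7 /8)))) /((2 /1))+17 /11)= -253.42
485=485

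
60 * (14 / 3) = 280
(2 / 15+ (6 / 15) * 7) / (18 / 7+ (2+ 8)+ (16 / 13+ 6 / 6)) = 4004 / 20205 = 0.20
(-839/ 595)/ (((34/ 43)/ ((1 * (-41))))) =73.12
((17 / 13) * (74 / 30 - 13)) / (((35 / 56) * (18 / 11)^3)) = -3575066 / 710775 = -5.03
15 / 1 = 15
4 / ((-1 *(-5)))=4 / 5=0.80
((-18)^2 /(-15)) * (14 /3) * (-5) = 504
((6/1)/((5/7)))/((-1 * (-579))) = 14/965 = 0.01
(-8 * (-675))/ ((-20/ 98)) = -26460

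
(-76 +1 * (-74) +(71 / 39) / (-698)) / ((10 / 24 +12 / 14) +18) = -57167194 / 7345403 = -7.78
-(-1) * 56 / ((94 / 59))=1652 / 47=35.15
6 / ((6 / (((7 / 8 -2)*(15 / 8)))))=-135 / 64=-2.11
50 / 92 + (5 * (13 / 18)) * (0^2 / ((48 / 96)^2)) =0.54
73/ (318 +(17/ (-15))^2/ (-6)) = 98550/ 429011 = 0.23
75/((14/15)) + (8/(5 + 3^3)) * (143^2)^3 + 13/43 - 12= 2573846960316215/1204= 2137746644780.91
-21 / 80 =-0.26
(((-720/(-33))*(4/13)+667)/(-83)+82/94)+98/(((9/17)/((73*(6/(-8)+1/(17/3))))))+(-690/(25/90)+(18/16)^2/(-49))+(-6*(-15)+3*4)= -53213661842665/5248186944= -10139.44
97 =97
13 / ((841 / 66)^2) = 56628 / 707281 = 0.08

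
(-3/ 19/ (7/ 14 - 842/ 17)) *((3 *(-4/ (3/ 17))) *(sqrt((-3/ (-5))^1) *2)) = -13872 *sqrt(15)/ 158365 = -0.34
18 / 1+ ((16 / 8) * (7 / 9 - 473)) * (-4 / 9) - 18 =419.75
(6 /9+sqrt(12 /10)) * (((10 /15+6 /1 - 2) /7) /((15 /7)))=28 /135+14 * sqrt(30) /225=0.55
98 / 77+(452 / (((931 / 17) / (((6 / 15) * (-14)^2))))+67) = 747537 / 1045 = 715.35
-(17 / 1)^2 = -289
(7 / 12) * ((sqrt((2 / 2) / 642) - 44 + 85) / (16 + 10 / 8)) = 7 * sqrt(642) / 132894 + 287 / 207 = 1.39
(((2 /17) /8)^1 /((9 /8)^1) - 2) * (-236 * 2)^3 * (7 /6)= 111883907072 /459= 243755788.83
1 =1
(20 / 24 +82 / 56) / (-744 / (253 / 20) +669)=48829 / 12967668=0.00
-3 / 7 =-0.43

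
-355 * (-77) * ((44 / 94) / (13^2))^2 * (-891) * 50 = -589402737000 / 63091249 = -9342.07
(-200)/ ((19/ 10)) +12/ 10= -9886/ 95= -104.06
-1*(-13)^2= -169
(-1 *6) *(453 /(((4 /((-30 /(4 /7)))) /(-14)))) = -998865 /2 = -499432.50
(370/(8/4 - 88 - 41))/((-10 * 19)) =37/2413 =0.02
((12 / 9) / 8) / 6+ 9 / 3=109 / 36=3.03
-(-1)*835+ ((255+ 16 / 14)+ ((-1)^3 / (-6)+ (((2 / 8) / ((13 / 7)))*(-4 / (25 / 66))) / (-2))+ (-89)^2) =123027727 / 13650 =9013.02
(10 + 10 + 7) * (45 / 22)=1215 / 22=55.23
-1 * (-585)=585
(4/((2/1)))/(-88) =-1/44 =-0.02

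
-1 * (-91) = 91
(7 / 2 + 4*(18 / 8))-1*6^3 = -407 / 2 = -203.50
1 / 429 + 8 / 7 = 3439 / 3003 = 1.15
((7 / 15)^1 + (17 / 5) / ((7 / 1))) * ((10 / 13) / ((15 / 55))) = 2200 / 819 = 2.69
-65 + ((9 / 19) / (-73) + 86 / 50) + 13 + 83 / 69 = -117436171 / 2392575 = -49.08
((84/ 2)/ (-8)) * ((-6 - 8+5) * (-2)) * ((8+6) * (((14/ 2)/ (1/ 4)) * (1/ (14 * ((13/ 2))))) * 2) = -10584/ 13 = -814.15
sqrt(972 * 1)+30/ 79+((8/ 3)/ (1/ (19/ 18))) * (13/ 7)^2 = 1054366/ 104517+18 * sqrt(3) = 41.26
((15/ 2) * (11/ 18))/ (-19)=-55/ 228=-0.24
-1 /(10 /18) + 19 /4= 59 /20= 2.95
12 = 12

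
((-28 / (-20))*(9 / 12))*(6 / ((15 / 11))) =231 / 50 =4.62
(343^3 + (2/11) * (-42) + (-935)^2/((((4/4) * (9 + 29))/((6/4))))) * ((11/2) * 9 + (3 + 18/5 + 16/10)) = 19482092550461/8360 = 2330393845.75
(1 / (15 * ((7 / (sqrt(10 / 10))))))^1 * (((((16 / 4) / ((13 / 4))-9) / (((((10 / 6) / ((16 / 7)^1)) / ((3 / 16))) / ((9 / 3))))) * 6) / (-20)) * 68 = 1.16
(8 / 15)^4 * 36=16384 / 5625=2.91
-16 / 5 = -3.20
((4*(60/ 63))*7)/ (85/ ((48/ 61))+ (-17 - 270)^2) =1280/ 3958897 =0.00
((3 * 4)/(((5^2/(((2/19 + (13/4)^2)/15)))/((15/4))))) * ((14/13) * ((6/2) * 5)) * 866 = 88465797/4940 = 17908.06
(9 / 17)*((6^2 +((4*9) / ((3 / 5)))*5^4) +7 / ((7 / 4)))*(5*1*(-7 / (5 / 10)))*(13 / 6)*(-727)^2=-27082935870900 / 17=-1593113874758.82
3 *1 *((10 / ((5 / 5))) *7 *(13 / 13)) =210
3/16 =0.19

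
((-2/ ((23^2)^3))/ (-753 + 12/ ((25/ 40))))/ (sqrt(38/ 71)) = 5 * sqrt(2698)/ 10319729858079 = 0.00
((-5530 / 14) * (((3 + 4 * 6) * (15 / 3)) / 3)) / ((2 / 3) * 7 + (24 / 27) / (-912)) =-18237150 / 4787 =-3809.72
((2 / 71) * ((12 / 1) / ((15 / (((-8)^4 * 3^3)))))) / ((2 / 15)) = 1327104 / 71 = 18691.61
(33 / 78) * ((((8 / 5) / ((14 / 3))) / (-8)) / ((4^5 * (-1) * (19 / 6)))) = 99 / 17704960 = 0.00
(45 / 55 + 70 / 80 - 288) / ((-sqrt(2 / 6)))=25195 *sqrt(3) / 88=495.90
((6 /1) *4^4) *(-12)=-18432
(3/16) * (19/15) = 19/80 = 0.24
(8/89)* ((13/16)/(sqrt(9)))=13/534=0.02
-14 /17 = -0.82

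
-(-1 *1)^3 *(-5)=-5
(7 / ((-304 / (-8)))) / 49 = 1 / 266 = 0.00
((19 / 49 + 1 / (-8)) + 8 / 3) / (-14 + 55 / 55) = -265 / 1176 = -0.23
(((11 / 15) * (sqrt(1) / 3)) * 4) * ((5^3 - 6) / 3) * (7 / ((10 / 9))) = 18326 / 75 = 244.35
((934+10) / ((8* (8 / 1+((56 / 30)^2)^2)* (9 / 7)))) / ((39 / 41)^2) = 433908125 / 86160932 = 5.04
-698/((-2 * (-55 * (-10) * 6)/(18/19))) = 1047/10450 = 0.10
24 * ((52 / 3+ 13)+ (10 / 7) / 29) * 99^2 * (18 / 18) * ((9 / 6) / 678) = 15811.32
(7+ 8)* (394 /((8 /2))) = 2955 /2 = 1477.50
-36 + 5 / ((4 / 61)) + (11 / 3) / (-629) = 303763 / 7548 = 40.24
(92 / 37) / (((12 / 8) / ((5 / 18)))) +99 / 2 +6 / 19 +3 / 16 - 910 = -261037721 / 303696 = -859.54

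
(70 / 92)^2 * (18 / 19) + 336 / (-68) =-1501143 / 341734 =-4.39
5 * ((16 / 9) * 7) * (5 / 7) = 400 / 9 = 44.44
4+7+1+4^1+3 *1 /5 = 83 /5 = 16.60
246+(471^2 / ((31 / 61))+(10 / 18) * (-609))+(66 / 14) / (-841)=238943413223 / 547491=436433.50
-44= -44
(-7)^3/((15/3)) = -343/5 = -68.60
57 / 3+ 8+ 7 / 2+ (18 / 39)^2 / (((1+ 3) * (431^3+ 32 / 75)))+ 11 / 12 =382579002965641 / 12177580995996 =31.42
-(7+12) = -19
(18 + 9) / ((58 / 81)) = 2187 / 58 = 37.71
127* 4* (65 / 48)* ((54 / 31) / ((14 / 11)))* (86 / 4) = 35141535 / 1736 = 20242.82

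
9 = 9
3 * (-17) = -51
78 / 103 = 0.76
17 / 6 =2.83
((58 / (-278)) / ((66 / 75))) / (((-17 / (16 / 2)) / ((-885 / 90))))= -85550 / 77979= -1.10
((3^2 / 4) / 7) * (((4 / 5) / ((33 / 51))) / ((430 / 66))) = 459 / 7525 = 0.06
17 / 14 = 1.21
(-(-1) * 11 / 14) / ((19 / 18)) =99 / 133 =0.74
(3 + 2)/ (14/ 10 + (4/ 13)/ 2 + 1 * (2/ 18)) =2925/ 974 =3.00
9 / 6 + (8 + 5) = 29 / 2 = 14.50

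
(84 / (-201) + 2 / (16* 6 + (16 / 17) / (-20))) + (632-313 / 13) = 607.53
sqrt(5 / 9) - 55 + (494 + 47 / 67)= sqrt(5) / 3 + 29460 / 67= 440.45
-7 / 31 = -0.23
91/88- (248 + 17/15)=-327491/1320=-248.10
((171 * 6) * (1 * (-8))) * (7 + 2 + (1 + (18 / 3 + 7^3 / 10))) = -2064312 / 5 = -412862.40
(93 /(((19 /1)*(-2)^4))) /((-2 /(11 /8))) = -1023 /4864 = -0.21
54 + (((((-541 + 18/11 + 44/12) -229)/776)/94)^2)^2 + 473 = 17693945048584441483521616657/33574848288764555197218816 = 527.00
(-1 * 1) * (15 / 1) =-15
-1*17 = -17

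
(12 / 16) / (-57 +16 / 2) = -3 / 196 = -0.02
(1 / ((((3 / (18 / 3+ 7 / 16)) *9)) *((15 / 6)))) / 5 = 103 / 5400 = 0.02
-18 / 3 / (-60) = 1 / 10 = 0.10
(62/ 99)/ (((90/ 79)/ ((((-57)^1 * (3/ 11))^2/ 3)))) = 884089/ 19965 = 44.28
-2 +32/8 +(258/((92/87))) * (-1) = -241.98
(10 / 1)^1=10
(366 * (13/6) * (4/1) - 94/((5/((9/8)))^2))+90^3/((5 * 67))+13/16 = 5344.17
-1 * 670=-670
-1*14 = -14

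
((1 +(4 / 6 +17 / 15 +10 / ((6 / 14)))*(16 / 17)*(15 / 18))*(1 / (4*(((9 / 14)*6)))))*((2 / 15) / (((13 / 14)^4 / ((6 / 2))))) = 426091064 / 589927455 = 0.72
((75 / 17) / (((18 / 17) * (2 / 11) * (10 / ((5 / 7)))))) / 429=25 / 6552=0.00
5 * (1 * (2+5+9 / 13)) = 500 / 13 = 38.46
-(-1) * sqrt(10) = sqrt(10) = 3.16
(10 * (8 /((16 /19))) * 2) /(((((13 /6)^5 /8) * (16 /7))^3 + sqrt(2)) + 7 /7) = 196131696234192486131546943774720 /2622058968643069577175478125668377 - 77214591569260409007416279040 * sqrt(2) /2622058968643069577175478125668377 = 0.07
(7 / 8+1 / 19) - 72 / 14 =-4485 / 1064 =-4.22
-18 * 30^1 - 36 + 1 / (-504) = -290305 / 504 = -576.00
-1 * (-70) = 70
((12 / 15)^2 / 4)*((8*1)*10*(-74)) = -4736 / 5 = -947.20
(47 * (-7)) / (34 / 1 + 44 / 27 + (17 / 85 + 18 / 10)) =-8883 / 1016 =-8.74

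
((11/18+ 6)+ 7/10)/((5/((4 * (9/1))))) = 52.64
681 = 681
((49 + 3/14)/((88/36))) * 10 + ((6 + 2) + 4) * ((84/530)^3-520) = -17305976902251/2865882250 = -6038.62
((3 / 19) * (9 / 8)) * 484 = 3267 / 38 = 85.97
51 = 51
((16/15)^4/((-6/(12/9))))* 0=0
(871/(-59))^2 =758641/3481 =217.94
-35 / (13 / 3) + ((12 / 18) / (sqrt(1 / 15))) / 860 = -105 / 13 + sqrt(15) / 1290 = -8.07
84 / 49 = 12 / 7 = 1.71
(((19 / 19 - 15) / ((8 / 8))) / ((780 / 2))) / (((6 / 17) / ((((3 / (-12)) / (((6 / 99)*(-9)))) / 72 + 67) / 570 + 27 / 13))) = -3343798969 / 14981241600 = -0.22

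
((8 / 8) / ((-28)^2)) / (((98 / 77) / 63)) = 99 / 1568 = 0.06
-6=-6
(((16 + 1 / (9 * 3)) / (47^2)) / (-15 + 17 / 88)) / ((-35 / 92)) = 3505568 / 2720019015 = 0.00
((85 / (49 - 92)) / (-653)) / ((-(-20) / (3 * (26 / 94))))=663 / 5278852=0.00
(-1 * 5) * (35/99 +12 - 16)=1805/99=18.23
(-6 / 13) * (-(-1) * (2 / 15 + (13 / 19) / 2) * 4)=-1084 / 1235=-0.88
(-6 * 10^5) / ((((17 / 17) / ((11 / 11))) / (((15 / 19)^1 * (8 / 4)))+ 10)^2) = -540000000 / 101761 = -5306.55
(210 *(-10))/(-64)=525/16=32.81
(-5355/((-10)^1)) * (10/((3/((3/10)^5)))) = 86751/20000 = 4.34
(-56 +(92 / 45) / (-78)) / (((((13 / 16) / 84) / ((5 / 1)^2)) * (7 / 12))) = -125857280 / 507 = -248239.21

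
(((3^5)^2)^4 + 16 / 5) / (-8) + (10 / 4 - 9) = -60788327295284644281 / 40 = -1519708182382116107.02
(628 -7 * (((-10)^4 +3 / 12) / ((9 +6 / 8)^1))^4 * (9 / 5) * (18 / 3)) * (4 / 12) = -1254983513677154 / 45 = -27888522526158.98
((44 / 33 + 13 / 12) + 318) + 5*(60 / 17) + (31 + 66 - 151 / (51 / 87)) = 36205 / 204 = 177.48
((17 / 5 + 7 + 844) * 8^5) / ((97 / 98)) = 13718519808 / 485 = 28285607.85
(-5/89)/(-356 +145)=5/18779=0.00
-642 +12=-630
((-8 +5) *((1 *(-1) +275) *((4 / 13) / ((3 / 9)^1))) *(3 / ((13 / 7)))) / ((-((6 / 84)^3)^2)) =1559698205184 / 169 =9228983462.63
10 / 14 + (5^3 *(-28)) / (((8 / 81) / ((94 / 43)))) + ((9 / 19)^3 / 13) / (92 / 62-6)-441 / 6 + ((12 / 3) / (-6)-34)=-124924137111301 / 1610356020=-77575.48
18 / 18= 1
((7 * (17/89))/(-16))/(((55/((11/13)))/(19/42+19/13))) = -3553/1443936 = -0.00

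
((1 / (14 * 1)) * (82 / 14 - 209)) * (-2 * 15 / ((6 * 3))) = 1185 / 49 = 24.18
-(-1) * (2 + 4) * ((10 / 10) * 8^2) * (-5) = -1920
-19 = -19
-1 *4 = -4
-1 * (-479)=479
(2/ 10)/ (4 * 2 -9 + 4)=0.07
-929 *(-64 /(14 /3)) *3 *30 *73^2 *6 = 256641229440 /7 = 36663032777.14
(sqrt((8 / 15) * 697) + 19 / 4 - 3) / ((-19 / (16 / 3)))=-32 * sqrt(20910) / 855 - 28 / 57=-5.90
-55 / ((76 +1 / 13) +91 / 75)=-53625 / 75358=-0.71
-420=-420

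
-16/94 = -8/47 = -0.17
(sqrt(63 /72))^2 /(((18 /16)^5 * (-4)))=-0.12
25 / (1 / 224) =5600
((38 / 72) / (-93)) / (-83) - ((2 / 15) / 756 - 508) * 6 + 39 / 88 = 217425749587 / 71323560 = 3048.44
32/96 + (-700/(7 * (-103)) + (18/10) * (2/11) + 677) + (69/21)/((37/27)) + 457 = 5009268658/4401705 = 1138.03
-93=-93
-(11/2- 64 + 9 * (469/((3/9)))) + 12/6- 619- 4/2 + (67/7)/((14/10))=-1295233/98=-13216.66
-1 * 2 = -2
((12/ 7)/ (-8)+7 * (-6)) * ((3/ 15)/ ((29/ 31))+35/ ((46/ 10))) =-7709004/ 23345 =-330.22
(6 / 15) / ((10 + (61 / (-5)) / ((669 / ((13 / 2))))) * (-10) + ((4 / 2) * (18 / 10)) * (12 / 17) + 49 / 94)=-2138124 / 511825169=-0.00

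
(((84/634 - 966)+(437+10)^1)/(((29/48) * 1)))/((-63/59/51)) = 2639591088/64351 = 41018.65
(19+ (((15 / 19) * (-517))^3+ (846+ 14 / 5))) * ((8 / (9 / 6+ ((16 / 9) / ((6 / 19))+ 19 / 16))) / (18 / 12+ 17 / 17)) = -16118090782898688 / 616109675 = -26161073.97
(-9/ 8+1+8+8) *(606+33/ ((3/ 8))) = 44069/ 4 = 11017.25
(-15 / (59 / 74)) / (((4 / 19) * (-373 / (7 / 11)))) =73815 / 484154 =0.15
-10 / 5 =-2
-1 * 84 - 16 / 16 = -85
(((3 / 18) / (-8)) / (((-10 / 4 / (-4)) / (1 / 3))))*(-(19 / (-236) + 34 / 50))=393 / 59000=0.01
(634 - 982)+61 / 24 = -8291 / 24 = -345.46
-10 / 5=-2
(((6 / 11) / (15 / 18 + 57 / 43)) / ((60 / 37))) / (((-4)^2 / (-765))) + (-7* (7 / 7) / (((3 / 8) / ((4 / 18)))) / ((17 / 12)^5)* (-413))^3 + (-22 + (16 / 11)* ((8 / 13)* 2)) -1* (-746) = 98731188139179675576251046763863 / 3647917735612933403651888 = 27065080.77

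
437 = 437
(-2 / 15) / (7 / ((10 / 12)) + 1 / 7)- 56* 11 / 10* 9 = -2486554 / 4485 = -554.42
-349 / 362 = -0.96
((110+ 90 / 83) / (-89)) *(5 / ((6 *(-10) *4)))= 2305 / 88644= 0.03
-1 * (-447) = 447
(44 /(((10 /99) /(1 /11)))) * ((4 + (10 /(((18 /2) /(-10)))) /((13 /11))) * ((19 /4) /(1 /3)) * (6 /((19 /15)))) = -187704 /13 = -14438.77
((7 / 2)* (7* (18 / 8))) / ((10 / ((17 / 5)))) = 7497 / 400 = 18.74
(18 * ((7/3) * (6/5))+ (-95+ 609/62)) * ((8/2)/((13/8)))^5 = -180875165696/57550415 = -3142.90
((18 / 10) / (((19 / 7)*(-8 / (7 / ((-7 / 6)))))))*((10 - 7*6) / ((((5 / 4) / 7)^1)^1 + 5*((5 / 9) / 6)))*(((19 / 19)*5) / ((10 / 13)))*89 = -661267152 / 46075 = -14351.97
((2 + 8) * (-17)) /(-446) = 85 /223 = 0.38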